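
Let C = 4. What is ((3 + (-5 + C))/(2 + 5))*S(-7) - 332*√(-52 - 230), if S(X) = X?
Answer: -2 - 332*I*√282 ≈ -2.0 - 5575.2*I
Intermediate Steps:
((3 + (-5 + C))/(2 + 5))*S(-7) - 332*√(-52 - 230) = ((3 + (-5 + 4))/(2 + 5))*(-7) - 332*√(-52 - 230) = ((3 - 1)/7)*(-7) - 332*I*√282 = (2*(⅐))*(-7) - 332*I*√282 = (2/7)*(-7) - 332*I*√282 = -2 - 332*I*√282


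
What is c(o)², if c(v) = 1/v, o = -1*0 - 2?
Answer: ¼ ≈ 0.25000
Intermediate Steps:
o = -2 (o = 0 - 2 = -2)
c(o)² = (1/(-2))² = (-½)² = ¼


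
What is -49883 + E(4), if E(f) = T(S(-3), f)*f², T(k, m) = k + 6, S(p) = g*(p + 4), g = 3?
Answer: -49739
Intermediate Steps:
S(p) = 12 + 3*p (S(p) = 3*(p + 4) = 3*(4 + p) = 12 + 3*p)
T(k, m) = 6 + k
E(f) = 9*f² (E(f) = (6 + (12 + 3*(-3)))*f² = (6 + (12 - 9))*f² = (6 + 3)*f² = 9*f²)
-49883 + E(4) = -49883 + 9*4² = -49883 + 9*16 = -49883 + 144 = -49739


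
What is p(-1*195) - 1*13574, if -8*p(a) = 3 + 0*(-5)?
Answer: -108595/8 ≈ -13574.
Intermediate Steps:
p(a) = -3/8 (p(a) = -(3 + 0*(-5))/8 = -(3 + 0)/8 = -1/8*3 = -3/8)
p(-1*195) - 1*13574 = -3/8 - 1*13574 = -3/8 - 13574 = -108595/8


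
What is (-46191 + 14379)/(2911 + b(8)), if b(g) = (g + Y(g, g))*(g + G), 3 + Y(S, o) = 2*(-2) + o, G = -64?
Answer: -31812/2407 ≈ -13.216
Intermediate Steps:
Y(S, o) = -7 + o (Y(S, o) = -3 + (2*(-2) + o) = -3 + (-4 + o) = -7 + o)
b(g) = (-64 + g)*(-7 + 2*g) (b(g) = (g + (-7 + g))*(g - 64) = (-7 + 2*g)*(-64 + g) = (-64 + g)*(-7 + 2*g))
(-46191 + 14379)/(2911 + b(8)) = (-46191 + 14379)/(2911 + (448 - 135*8 + 2*8²)) = -31812/(2911 + (448 - 1080 + 2*64)) = -31812/(2911 + (448 - 1080 + 128)) = -31812/(2911 - 504) = -31812/2407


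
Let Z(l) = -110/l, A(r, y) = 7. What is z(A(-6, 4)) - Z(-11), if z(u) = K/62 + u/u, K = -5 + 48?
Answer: -515/62 ≈ -8.3065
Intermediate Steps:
K = 43
z(u) = 105/62 (z(u) = 43/62 + u/u = 43*(1/62) + 1 = 43/62 + 1 = 105/62)
z(A(-6, 4)) - Z(-11) = 105/62 - (-110)/(-11) = 105/62 - (-110)*(-1)/11 = 105/62 - 1*10 = 105/62 - 10 = -515/62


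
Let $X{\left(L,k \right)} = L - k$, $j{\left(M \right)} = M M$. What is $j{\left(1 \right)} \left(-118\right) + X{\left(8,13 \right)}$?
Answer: $-123$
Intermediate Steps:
$j{\left(M \right)} = M^{2}$
$j{\left(1 \right)} \left(-118\right) + X{\left(8,13 \right)} = 1^{2} \left(-118\right) + \left(8 - 13\right) = 1 \left(-118\right) + \left(8 - 13\right) = -118 - 5 = -123$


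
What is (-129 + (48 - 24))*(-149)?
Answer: 15645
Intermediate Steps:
(-129 + (48 - 24))*(-149) = (-129 + 24)*(-149) = -105*(-149) = 15645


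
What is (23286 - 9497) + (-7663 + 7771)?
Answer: 13897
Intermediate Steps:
(23286 - 9497) + (-7663 + 7771) = 13789 + 108 = 13897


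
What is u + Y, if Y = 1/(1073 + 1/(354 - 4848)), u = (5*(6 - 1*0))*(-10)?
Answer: -1446613806/4822061 ≈ -300.00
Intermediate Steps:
u = -300 (u = (5*(6 + 0))*(-10) = (5*6)*(-10) = 30*(-10) = -300)
Y = 4494/4822061 (Y = 1/(1073 + 1/(-4494)) = 1/(1073 - 1/4494) = 1/(4822061/4494) = 4494/4822061 ≈ 0.00093197)
u + Y = -300 + 4494/4822061 = -1446613806/4822061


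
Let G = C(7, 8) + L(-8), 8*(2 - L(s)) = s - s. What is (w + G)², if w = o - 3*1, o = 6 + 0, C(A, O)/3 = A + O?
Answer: 2500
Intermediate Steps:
C(A, O) = 3*A + 3*O (C(A, O) = 3*(A + O) = 3*A + 3*O)
L(s) = 2 (L(s) = 2 - (s - s)/8 = 2 - ⅛*0 = 2 + 0 = 2)
G = 47 (G = (3*7 + 3*8) + 2 = (21 + 24) + 2 = 45 + 2 = 47)
o = 6
w = 3 (w = 6 - 3*1 = 6 - 3 = 3)
(w + G)² = (3 + 47)² = 50² = 2500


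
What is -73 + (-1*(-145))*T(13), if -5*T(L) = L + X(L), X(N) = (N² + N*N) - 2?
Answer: -10194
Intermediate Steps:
X(N) = -2 + 2*N² (X(N) = (N² + N²) - 2 = 2*N² - 2 = -2 + 2*N²)
T(L) = ⅖ - 2*L²/5 - L/5 (T(L) = -(L + (-2 + 2*L²))/5 = -(-2 + L + 2*L²)/5 = ⅖ - 2*L²/5 - L/5)
-73 + (-1*(-145))*T(13) = -73 + (-1*(-145))*(⅖ - ⅖*13² - ⅕*13) = -73 + 145*(⅖ - ⅖*169 - 13/5) = -73 + 145*(⅖ - 338/5 - 13/5) = -73 + 145*(-349/5) = -73 - 10121 = -10194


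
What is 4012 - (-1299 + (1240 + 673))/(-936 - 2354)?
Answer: 6600047/1645 ≈ 4012.2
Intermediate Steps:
4012 - (-1299 + (1240 + 673))/(-936 - 2354) = 4012 - (-1299 + 1913)/(-3290) = 4012 - 614*(-1)/3290 = 4012 - 1*(-307/1645) = 4012 + 307/1645 = 6600047/1645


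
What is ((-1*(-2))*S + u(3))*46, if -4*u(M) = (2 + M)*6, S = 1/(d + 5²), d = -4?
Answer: -7153/21 ≈ -340.62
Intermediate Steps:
S = 1/21 (S = 1/(-4 + 5²) = 1/(-4 + 25) = 1/21 ≈ 0.047619)
u(M) = -3 - 3*M/2 (u(M) = -(2 + M)*6/4 = -(12 + 6*M)/4 = -3 - 3*M/2)
((-1*(-2))*S + u(3))*46 = (-1*(-2)*(1/21) + (-3 - 3/2*3))*46 = (2*(1/21) + (-3 - 9/2))*46 = (2/21 - 15/2)*46 = -311/42*46 = -7153/21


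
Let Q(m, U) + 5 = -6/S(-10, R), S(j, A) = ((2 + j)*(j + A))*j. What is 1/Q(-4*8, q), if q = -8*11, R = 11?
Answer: -40/203 ≈ -0.19704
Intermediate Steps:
q = -88
S(j, A) = j*(2 + j)*(A + j) (S(j, A) = ((2 + j)*(A + j))*j = j*(2 + j)*(A + j))
Q(m, U) = -203/40 (Q(m, U) = -5 - 6*(-1/(10*((-10)² + 2*11 + 2*(-10) + 11*(-10)))) = -5 - 6*(-1/(10*(100 + 22 - 20 - 110))) = -5 - 6/((-10*(-8))) = -5 - 6/80 = -5 - 6*1/80 = -5 - 3/40 = -203/40)
1/Q(-4*8, q) = 1/(-203/40) = -40/203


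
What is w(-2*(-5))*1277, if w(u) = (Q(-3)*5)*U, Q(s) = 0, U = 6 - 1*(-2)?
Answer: 0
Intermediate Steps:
U = 8 (U = 6 + 2 = 8)
w(u) = 0 (w(u) = (0*5)*8 = 0*8 = 0)
w(-2*(-5))*1277 = 0*1277 = 0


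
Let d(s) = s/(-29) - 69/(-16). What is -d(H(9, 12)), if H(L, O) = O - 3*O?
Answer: -2385/464 ≈ -5.1401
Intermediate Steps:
H(L, O) = -2*O
d(s) = 69/16 - s/29 (d(s) = s*(-1/29) - 69*(-1/16) = -s/29 + 69/16 = 69/16 - s/29)
-d(H(9, 12)) = -(69/16 - (-2)*12/29) = -(69/16 - 1/29*(-24)) = -(69/16 + 24/29) = -1*2385/464 = -2385/464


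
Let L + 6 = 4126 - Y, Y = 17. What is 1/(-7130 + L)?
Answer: -1/3027 ≈ -0.00033036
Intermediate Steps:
L = 4103 (L = -6 + (4126 - 1*17) = -6 + (4126 - 17) = -6 + 4109 = 4103)
1/(-7130 + L) = 1/(-7130 + 4103) = 1/(-3027) = -1/3027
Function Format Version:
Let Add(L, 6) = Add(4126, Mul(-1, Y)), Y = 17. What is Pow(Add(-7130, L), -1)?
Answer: Rational(-1, 3027) ≈ -0.00033036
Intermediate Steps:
L = 4103 (L = Add(-6, Add(4126, Mul(-1, 17))) = Add(-6, Add(4126, -17)) = Add(-6, 4109) = 4103)
Pow(Add(-7130, L), -1) = Pow(Add(-7130, 4103), -1) = Pow(-3027, -1) = Rational(-1, 3027)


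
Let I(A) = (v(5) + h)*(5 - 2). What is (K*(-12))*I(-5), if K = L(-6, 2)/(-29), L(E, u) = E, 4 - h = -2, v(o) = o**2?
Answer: -6696/29 ≈ -230.90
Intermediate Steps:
h = 6 (h = 4 - 1*(-2) = 4 + 2 = 6)
I(A) = 93 (I(A) = (5**2 + 6)*(5 - 2) = (25 + 6)*3 = 31*3 = 93)
K = 6/29 (K = -6/(-29) = -6*(-1/29) = 6/29 ≈ 0.20690)
(K*(-12))*I(-5) = ((6/29)*(-12))*93 = -72/29*93 = -6696/29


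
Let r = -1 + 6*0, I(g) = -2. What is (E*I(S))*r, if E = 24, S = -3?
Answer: 48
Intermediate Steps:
r = -1 (r = -1 + 0 = -1)
(E*I(S))*r = (24*(-2))*(-1) = -48*(-1) = 48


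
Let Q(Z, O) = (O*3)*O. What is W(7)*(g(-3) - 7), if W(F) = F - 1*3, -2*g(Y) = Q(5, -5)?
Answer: -178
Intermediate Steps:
Q(Z, O) = 3*O² (Q(Z, O) = (3*O)*O = 3*O²)
g(Y) = -75/2 (g(Y) = -3*(-5)²/2 = -3*25/2 = -½*75 = -75/2)
W(F) = -3 + F (W(F) = F - 3 = -3 + F)
W(7)*(g(-3) - 7) = (-3 + 7)*(-75/2 - 7) = 4*(-89/2) = -178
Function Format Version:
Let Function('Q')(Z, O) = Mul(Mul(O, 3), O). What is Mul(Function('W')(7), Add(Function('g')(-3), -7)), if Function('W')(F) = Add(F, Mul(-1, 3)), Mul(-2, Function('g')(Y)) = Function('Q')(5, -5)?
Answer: -178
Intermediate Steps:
Function('Q')(Z, O) = Mul(3, Pow(O, 2)) (Function('Q')(Z, O) = Mul(Mul(3, O), O) = Mul(3, Pow(O, 2)))
Function('g')(Y) = Rational(-75, 2) (Function('g')(Y) = Mul(Rational(-1, 2), Mul(3, Pow(-5, 2))) = Mul(Rational(-1, 2), Mul(3, 25)) = Mul(Rational(-1, 2), 75) = Rational(-75, 2))
Function('W')(F) = Add(-3, F) (Function('W')(F) = Add(F, -3) = Add(-3, F))
Mul(Function('W')(7), Add(Function('g')(-3), -7)) = Mul(Add(-3, 7), Add(Rational(-75, 2), -7)) = Mul(4, Rational(-89, 2)) = -178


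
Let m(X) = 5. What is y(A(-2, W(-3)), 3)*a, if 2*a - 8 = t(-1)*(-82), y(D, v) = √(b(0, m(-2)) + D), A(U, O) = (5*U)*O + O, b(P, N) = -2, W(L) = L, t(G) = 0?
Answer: 20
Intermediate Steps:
A(U, O) = O + 5*O*U (A(U, O) = 5*O*U + O = O + 5*O*U)
y(D, v) = √(-2 + D)
a = 4 (a = 4 + (0*(-82))/2 = 4 + (½)*0 = 4 + 0 = 4)
y(A(-2, W(-3)), 3)*a = √(-2 - 3*(1 + 5*(-2)))*4 = √(-2 - 3*(1 - 10))*4 = √(-2 - 3*(-9))*4 = √(-2 + 27)*4 = √25*4 = 5*4 = 20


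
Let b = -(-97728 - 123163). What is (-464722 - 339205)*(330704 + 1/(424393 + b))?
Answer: -171556413895352599/645284 ≈ -2.6586e+11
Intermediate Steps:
b = 220891 (b = -1*(-220891) = 220891)
(-464722 - 339205)*(330704 + 1/(424393 + b)) = (-464722 - 339205)*(330704 + 1/(424393 + 220891)) = -803927*(330704 + 1/645284) = -803927*213397999937/645284 = -171556413895352599/645284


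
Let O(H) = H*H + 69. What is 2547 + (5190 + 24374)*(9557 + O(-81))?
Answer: 478555015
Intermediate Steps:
O(H) = 69 + H² (O(H) = H² + 69 = 69 + H²)
2547 + (5190 + 24374)*(9557 + O(-81)) = 2547 + (5190 + 24374)*(9557 + (69 + (-81)²)) = 2547 + 29564*(9557 + (69 + 6561)) = 2547 + 29564*(9557 + 6630) = 2547 + 29564*16187 = 2547 + 478552468 = 478555015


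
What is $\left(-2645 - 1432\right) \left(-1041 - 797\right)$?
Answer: $7493526$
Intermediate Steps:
$\left(-2645 - 1432\right) \left(-1041 - 797\right) = \left(-4077\right) \left(-1838\right) = 7493526$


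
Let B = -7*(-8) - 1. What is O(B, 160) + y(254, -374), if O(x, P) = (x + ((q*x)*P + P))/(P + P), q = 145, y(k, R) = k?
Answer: 271499/64 ≈ 4242.2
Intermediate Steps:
B = 55 (B = 56 - 1 = 55)
O(x, P) = (P + x + 145*P*x)/(2*P) (O(x, P) = (x + ((145*x)*P + P))/(P + P) = (x + (145*P*x + P))/((2*P)) = (x + (P + 145*P*x))*(1/(2*P)) = (P + x + 145*P*x)*(1/(2*P)) = (P + x + 145*P*x)/(2*P))
O(B, 160) + y(254, -374) = (1/2)*(55 + 160*(1 + 145*55))/160 + 254 = (1/2)*(1/160)*(55 + 160*(1 + 7975)) + 254 = (1/2)*(1/160)*(55 + 160*7976) + 254 = (1/2)*(1/160)*(55 + 1276160) + 254 = (1/2)*(1/160)*1276215 + 254 = 255243/64 + 254 = 271499/64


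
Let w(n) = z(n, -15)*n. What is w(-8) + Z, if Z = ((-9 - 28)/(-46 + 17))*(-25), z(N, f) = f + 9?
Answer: 467/29 ≈ 16.103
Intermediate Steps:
z(N, f) = 9 + f
w(n) = -6*n (w(n) = (9 - 15)*n = -6*n)
Z = -925/29 (Z = -37/(-29)*(-25) = -37*(-1/29)*(-25) = (37/29)*(-25) = -925/29 ≈ -31.897)
w(-8) + Z = -6*(-8) - 925/29 = 48 - 925/29 = 467/29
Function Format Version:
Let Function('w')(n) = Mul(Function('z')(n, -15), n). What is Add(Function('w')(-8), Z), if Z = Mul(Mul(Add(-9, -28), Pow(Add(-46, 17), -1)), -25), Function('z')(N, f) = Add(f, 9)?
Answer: Rational(467, 29) ≈ 16.103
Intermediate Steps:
Function('z')(N, f) = Add(9, f)
Function('w')(n) = Mul(-6, n) (Function('w')(n) = Mul(Add(9, -15), n) = Mul(-6, n))
Z = Rational(-925, 29) (Z = Mul(Mul(-37, Pow(-29, -1)), -25) = Mul(Mul(-37, Rational(-1, 29)), -25) = Mul(Rational(37, 29), -25) = Rational(-925, 29) ≈ -31.897)
Add(Function('w')(-8), Z) = Add(Mul(-6, -8), Rational(-925, 29)) = Add(48, Rational(-925, 29)) = Rational(467, 29)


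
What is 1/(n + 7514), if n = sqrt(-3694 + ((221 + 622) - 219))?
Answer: 3757/28231633 - I*sqrt(3070)/56463266 ≈ 0.00013308 - 9.813e-7*I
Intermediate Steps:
n = I*sqrt(3070) (n = sqrt(-3694 + (843 - 219)) = sqrt(-3694 + 624) = sqrt(-3070) = I*sqrt(3070) ≈ 55.408*I)
1/(n + 7514) = 1/(I*sqrt(3070) + 7514) = 1/(7514 + I*sqrt(3070))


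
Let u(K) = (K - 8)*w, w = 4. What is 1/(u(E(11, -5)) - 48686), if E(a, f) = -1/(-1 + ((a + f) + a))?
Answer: -4/194873 ≈ -2.0526e-5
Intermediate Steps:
E(a, f) = -1/(-1 + f + 2*a) (E(a, f) = -1/(-1 + (f + 2*a)) = -1/(-1 + f + 2*a))
u(K) = -32 + 4*K (u(K) = (K - 8)*4 = (-8 + K)*4 = -32 + 4*K)
1/(u(E(11, -5)) - 48686) = 1/((-32 + 4*(-1/(-1 - 5 + 2*11))) - 48686) = 1/((-32 + 4*(-1/(-1 - 5 + 22))) - 48686) = 1/((-32 + 4*(-1/16)) - 48686) = 1/((-32 - ¼) - 48686) = 1/(-129/4 - 48686) = 1/(-194873/4) = -4/194873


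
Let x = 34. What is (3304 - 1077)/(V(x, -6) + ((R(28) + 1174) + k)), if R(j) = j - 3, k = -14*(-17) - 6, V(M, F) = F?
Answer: 2227/1425 ≈ 1.5628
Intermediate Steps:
k = 232 (k = 238 - 6 = 232)
R(j) = -3 + j
(3304 - 1077)/(V(x, -6) + ((R(28) + 1174) + k)) = (3304 - 1077)/(-6 + (((-3 + 28) + 1174) + 232)) = 2227/(-6 + ((25 + 1174) + 232)) = 2227/(-6 + (1199 + 232)) = 2227/(-6 + 1431) = 2227/1425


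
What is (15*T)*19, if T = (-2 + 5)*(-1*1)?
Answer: -855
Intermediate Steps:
T = -3 (T = 3*(-1) = -3)
(15*T)*19 = (15*(-3))*19 = -45*19 = -855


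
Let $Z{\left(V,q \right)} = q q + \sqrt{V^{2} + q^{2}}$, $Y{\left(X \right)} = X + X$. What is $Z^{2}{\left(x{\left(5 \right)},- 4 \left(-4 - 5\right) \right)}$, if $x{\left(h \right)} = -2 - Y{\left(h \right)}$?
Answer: $1681056 + 31104 \sqrt{10} \approx 1.7794 \cdot 10^{6}$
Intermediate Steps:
$Y{\left(X \right)} = 2 X$
$x{\left(h \right)} = -2 - 2 h$
$Z{\left(V,q \right)} = q^{2} + \sqrt{V^{2} + q^{2}}$
$Z^{2}{\left(x{\left(5 \right)},- 4 \left(-4 - 5\right) \right)} = \left(\left(- 4 \left(-4 - 5\right)\right)^{2} + \sqrt{\left(-2 - 10\right)^{2} + \left(- 4 \left(-4 - 5\right)\right)^{2}}\right)^{2} = \left(\left(\left(-4\right) \left(-9\right)\right)^{2} + \sqrt{\left(-2 - 10\right)^{2} + \left(\left(-4\right) \left(-9\right)\right)^{2}}\right)^{2} = \left(36^{2} + \sqrt{\left(-12\right)^{2} + 36^{2}}\right)^{2} = \left(1296 + \sqrt{144 + 1296}\right)^{2} = \left(1296 + \sqrt{1440}\right)^{2} = \left(1296 + 12 \sqrt{10}\right)^{2}$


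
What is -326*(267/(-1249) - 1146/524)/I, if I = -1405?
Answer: -128057853/229884695 ≈ -0.55705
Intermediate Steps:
-326*(267/(-1249) - 1146/524)/I = -326*(267/(-1249) - 1146/524)/(-1405) = -326*(267*(-1/1249) - 1146*1/524)*(-1)/1405 = -326*(-267/1249 - 573/262)*(-1)/1405 = -(-128057853)*(-1)/(163619*1405) = -326*785631/459769390 = -128057853/229884695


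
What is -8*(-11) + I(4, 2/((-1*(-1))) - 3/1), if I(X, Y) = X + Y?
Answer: 91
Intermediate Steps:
-8*(-11) + I(4, 2/((-1*(-1))) - 3/1) = -8*(-11) + (4 + (2/((-1*(-1))) - 3/1)) = 88 + (4 + (2/1 - 3*1)) = 88 + (4 + (2*1 - 3)) = 88 + (4 + (2 - 3)) = 88 + (4 - 1) = 88 + 3 = 91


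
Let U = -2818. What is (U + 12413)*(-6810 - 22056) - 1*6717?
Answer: -276975987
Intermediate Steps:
(U + 12413)*(-6810 - 22056) - 1*6717 = (-2818 + 12413)*(-6810 - 22056) - 1*6717 = 9595*(-28866) - 6717 = -276969270 - 6717 = -276975987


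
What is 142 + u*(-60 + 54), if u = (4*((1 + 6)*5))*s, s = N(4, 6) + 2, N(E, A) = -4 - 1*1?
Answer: 2662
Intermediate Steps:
N(E, A) = -5 (N(E, A) = -4 - 1 = -5)
s = -3 (s = -5 + 2 = -3)
u = -420 (u = (4*((1 + 6)*5))*(-3) = (4*(7*5))*(-3) = (4*35)*(-3) = 140*(-3) = -420)
142 + u*(-60 + 54) = 142 - 420*(-60 + 54) = 142 - 420*(-6) = 142 + 2520 = 2662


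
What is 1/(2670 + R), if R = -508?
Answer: 1/2162 ≈ 0.00046253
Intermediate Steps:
1/(2670 + R) = 1/(2670 - 508) = 1/2162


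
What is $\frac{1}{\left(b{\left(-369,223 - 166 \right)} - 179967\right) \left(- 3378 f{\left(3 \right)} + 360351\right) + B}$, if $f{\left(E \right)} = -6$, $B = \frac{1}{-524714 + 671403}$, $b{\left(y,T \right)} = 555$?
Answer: $- \frac{146689}{10017042107531291} \approx -1.4644 \cdot 10^{-11}$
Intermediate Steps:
$B = \frac{1}{146689} \approx 6.8171 \cdot 10^{-6}$
$\frac{1}{\left(b{\left(-369,223 - 166 \right)} - 179967\right) \left(- 3378 f{\left(3 \right)} + 360351\right) + B} = \frac{1}{\left(555 - 179967\right) \left(\left(-3378\right) \left(-6\right) + 360351\right) + \frac{1}{146689}} = \frac{1}{- 179412 \left(20268 + 360351\right) + \frac{1}{146689}} = \frac{1}{\left(-179412\right) 380619 + \frac{1}{146689}} = \frac{1}{-68287616028 + \frac{1}{146689}} = \frac{1}{- \frac{10017042107531291}{146689}} = - \frac{146689}{10017042107531291}$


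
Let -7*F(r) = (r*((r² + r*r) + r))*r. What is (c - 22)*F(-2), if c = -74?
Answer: 2304/7 ≈ 329.14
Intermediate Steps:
F(r) = -r²*(r + 2*r²)/7 (F(r) = -r*((r² + r*r) + r)*r/7 = -r*((r² + r²) + r)*r/7 = -r*(2*r² + r)*r/7 = -r*(r + 2*r²)*r/7 = -r²*(r + 2*r²)/7)
(c - 22)*F(-2) = (-74 - 22)*((⅐)*(-2)³*(-1 - 2*(-2))) = -96*(-8)*(-1 + 4)/7 = -96*(-8)*3/7 = -96*(-24/7) = 2304/7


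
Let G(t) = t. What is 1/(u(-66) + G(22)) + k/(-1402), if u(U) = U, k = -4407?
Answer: 96253/30844 ≈ 3.1206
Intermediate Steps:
1/(u(-66) + G(22)) + k/(-1402) = 1/(-66 + 22) - 4407/(-1402) = 1/(-44) - 4407*(-1/1402) = -1/44 + 4407/1402 = 96253/30844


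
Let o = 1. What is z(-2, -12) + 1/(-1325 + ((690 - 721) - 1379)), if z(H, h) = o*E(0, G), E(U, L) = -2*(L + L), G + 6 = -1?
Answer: 76579/2735 ≈ 28.000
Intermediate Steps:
G = -7 (G = -6 - 1 = -7)
E(U, L) = -4*L
z(H, h) = 28 (z(H, h) = 1*(-4*(-7)) = 1*28 = 28)
z(-2, -12) + 1/(-1325 + ((690 - 721) - 1379)) = 28 + 1/(-1325 + ((690 - 721) - 1379)) = 28 + 1/(-1325 + (-31 - 1379)) = 28 + 1/(-1325 - 1410) = 28 + 1/(-2735) = 28 - 1/2735 = 76579/2735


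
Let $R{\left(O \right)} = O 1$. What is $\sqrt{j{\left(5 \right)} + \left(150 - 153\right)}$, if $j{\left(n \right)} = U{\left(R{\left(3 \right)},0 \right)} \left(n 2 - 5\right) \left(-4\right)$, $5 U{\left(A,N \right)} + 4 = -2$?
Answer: $\sqrt{21} \approx 4.5826$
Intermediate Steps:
$R{\left(O \right)} = O$
$U{\left(A,N \right)} = - \frac{6}{5}$ ($U{\left(A,N \right)} = - \frac{4}{5} + \frac{1}{5} \left(-2\right) = - \frac{4}{5} - \frac{2}{5} = - \frac{6}{5}$)
$j{\left(n \right)} = -24 + \frac{48 n}{5}$ ($j{\left(n \right)} = - \frac{6 \left(n 2 - 5\right)}{5} \left(-4\right) = - \frac{6 \left(2 n - 5\right)}{5} \left(-4\right) = - \frac{6 \left(-5 + 2 n\right)}{5} \left(-4\right) = \left(6 - \frac{12 n}{5}\right) \left(-4\right) = -24 + \frac{48 n}{5}$)
$\sqrt{j{\left(5 \right)} + \left(150 - 153\right)} = \sqrt{\left(-24 + \frac{48}{5} \cdot 5\right) + \left(150 - 153\right)} = \sqrt{\left(-24 + 48\right) - 3} = \sqrt{24 - 3} = \sqrt{21}$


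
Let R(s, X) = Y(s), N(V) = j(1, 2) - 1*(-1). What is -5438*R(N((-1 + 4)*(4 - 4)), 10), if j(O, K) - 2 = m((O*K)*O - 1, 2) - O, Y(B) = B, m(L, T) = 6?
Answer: -43504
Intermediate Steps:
j(O, K) = 8 - O (j(O, K) = 2 + (6 - O) = 8 - O)
N(V) = 8 (N(V) = (8 - 1*1) - 1*(-1) = (8 - 1) + 1 = 7 + 1 = 8)
R(s, X) = s
-5438*R(N((-1 + 4)*(4 - 4)), 10) = -5438*8 = -43504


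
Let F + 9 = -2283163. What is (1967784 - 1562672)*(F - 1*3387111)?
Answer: -2297099686696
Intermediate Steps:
F = -2283172 (F = -9 - 2283163 = -2283172)
(1967784 - 1562672)*(F - 1*3387111) = (1967784 - 1562672)*(-2283172 - 1*3387111) = 405112*(-2283172 - 3387111) = 405112*(-5670283) = -2297099686696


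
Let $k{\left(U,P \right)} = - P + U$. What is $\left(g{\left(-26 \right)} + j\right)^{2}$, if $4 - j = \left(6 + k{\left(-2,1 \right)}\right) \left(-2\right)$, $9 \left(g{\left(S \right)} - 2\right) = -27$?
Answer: $81$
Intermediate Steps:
$g{\left(S \right)} = -1$ ($g{\left(S \right)} = 2 + \frac{1}{9} \left(-27\right) = 2 - 3 = -1$)
$k{\left(U,P \right)} = U - P$
$j = 10$ ($j = 4 - \left(6 - 3\right) \left(-2\right) = 4 - 3 \left(-2\right) = 4 - -6 = 4 + 6 = 10$)
$\left(g{\left(-26 \right)} + j\right)^{2} = \left(-1 + 10\right)^{2} = 9^{2} = 81$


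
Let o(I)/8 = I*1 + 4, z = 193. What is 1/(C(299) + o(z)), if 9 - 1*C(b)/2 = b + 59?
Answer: 1/878 ≈ 0.0011390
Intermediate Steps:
o(I) = 32 + 8*I (o(I) = 8*(I*1 + 4) = 8*(I + 4) = 8*(4 + I) = 32 + 8*I)
C(b) = -100 - 2*b (C(b) = 18 - 2*(b + 59) = 18 - 2*(59 + b) = 18 + (-118 - 2*b) = -100 - 2*b)
1/(C(299) + o(z)) = 1/((-100 - 2*299) + (32 + 8*193)) = 1/((-100 - 598) + (32 + 1544)) = 1/(-698 + 1576) = 1/878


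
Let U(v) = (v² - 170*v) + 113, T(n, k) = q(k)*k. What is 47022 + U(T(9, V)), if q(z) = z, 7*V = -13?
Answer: 111791926/2401 ≈ 46561.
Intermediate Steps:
V = -13/7 (V = (⅐)*(-13) = -13/7 ≈ -1.8571)
T(n, k) = k² (T(n, k) = k*k = k²)
U(v) = 113 + v² - 170*v
47022 + U(T(9, V)) = 47022 + (113 + ((-13/7)²)² - 170*(-13/7)²) = 47022 + (113 + (169/49)² - 170*169/49) = 47022 + (113 + 28561/2401 - 28730/49) = 47022 - 1107896/2401 = 111791926/2401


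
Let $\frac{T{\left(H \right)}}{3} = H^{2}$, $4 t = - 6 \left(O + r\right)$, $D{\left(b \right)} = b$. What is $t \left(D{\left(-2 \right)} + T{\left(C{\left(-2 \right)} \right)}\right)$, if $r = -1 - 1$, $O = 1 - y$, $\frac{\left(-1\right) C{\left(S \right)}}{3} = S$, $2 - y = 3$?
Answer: $0$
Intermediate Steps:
$y = -1$ ($y = 2 - 3 = -1$)
$C{\left(S \right)} = - 3 S$
$O = 2$ ($O = 1 - -1 = 1 + 1 = 2$)
$r = -2$ ($r = -1 - 1 = -2$)
$t = 0$ ($t = \frac{\left(-6\right) \left(2 - 2\right)}{4} = \frac{\left(-6\right) 0}{4} = \frac{1}{4} \cdot 0 = 0$)
$T{\left(H \right)} = 3 H^{2}$
$t \left(D{\left(-2 \right)} + T{\left(C{\left(-2 \right)} \right)}\right) = 0 \left(-2 + 3 \left(\left(-3\right) \left(-2\right)\right)^{2}\right) = 0 \left(-2 + 3 \cdot 6^{2}\right) = 0 \left(-2 + 3 \cdot 36\right) = 0 \left(-2 + 108\right) = 0 \cdot 106 = 0$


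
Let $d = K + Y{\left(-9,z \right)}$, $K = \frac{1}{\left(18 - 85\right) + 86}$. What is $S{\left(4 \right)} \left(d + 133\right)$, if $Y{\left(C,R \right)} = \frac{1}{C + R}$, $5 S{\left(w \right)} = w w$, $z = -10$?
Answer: $\frac{2128}{5} \approx 425.6$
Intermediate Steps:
$S{\left(w \right)} = \frac{w^{2}}{5}$ ($S{\left(w \right)} = \frac{w w}{5} = \frac{w^{2}}{5}$)
$K = \frac{1}{19}$ ($K = \frac{1}{-67 + 86} = \frac{1}{19} \approx 0.052632$)
$d = 0$ ($d = \frac{1}{19} + \frac{1}{-9 - 10} = \frac{1}{19} + \frac{1}{-19} = \frac{1}{19} - \frac{1}{19} = 0$)
$S{\left(4 \right)} \left(d + 133\right) = \frac{4^{2}}{5} \left(0 + 133\right) = \frac{1}{5} \cdot 16 \cdot 133 = \frac{16}{5} \cdot 133 = \frac{2128}{5}$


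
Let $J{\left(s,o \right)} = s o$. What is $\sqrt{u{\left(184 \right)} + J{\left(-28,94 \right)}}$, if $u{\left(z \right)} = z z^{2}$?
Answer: $2 \sqrt{1556718} \approx 2495.4$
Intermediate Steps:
$J{\left(s,o \right)} = o s$
$u{\left(z \right)} = z^{3}$
$\sqrt{u{\left(184 \right)} + J{\left(-28,94 \right)}} = \sqrt{184^{3} + 94 \left(-28\right)} = \sqrt{6229504 - 2632} = \sqrt{6226872} = 2 \sqrt{1556718}$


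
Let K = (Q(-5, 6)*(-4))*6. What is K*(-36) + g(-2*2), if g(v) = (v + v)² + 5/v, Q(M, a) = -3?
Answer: -10117/4 ≈ -2529.3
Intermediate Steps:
K = 72 (K = -3*(-4)*6 = 12*6 = 72)
g(v) = 4*v² + 5/v (g(v) = (2*v)² + 5/v = 4*v² + 5/v)
K*(-36) + g(-2*2) = 72*(-36) + (5 + 4*(-2*2)³)/((-2*2)) = -2592 + (5 + 4*(-4)³)/(-4) = -2592 - (5 + 4*(-64))/4 = -2592 - (5 - 256)/4 = -2592 - ¼*(-251) = -2592 + 251/4 = -10117/4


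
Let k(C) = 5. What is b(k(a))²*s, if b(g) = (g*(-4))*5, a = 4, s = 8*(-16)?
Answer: -1280000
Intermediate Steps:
s = -128
b(g) = -20*g (b(g) = -4*g*5 = -20*g)
b(k(a))²*s = (-20*5)²*(-128) = (-100)²*(-128) = 10000*(-128) = -1280000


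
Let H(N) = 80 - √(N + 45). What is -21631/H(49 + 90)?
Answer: -216310/777 - 21631*√46/3108 ≈ -325.59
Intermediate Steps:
H(N) = 80 - √(45 + N)
-21631/H(49 + 90) = -21631/(80 - √(45 + (49 + 90))) = -21631/(80 - √(45 + 139)) = -21631/(80 - √184) = -21631/(80 - 2*√46)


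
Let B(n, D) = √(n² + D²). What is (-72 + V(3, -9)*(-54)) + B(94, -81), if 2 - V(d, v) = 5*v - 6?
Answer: -2934 + √15397 ≈ -2809.9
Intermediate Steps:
V(d, v) = 8 - 5*v (V(d, v) = 2 - (5*v - 6) = 2 - (-6 + 5*v) = 2 + (6 - 5*v) = 8 - 5*v)
B(n, D) = √(D² + n²)
(-72 + V(3, -9)*(-54)) + B(94, -81) = (-72 + (8 - 5*(-9))*(-54)) + √((-81)² + 94²) = (-72 + (8 + 45)*(-54)) + √(6561 + 8836) = (-72 + 53*(-54)) + √15397 = (-72 - 2862) + √15397 = -2934 + √15397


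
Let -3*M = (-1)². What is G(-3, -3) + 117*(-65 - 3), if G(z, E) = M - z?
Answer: -23860/3 ≈ -7953.3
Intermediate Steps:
M = -⅓ (M = -⅓*(-1)² = -⅓*1 = -⅓ ≈ -0.33333)
G(z, E) = -⅓ - z
G(-3, -3) + 117*(-65 - 3) = (-⅓ - 1*(-3)) + 117*(-65 - 3) = (-⅓ + 3) + 117*(-68) = 8/3 - 7956 = -23860/3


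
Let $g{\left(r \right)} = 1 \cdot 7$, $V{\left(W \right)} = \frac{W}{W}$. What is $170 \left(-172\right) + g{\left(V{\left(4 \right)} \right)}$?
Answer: $-29233$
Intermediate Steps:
$V{\left(W \right)} = 1$
$g{\left(r \right)} = 7$
$170 \left(-172\right) + g{\left(V{\left(4 \right)} \right)} = 170 \left(-172\right) + 7 = -29240 + 7 = -29233$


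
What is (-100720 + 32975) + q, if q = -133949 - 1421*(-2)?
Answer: -198852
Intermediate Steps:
q = -131107 (q = -133949 - 1*(-2842) = -133949 + 2842 = -131107)
(-100720 + 32975) + q = (-100720 + 32975) - 131107 = -67745 - 131107 = -198852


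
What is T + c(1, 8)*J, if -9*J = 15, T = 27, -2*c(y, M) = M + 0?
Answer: 101/3 ≈ 33.667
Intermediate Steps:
c(y, M) = -M/2 (c(y, M) = -(M + 0)/2 = -M/2)
J = -5/3 (J = -1/9*15 = -5/3 ≈ -1.6667)
T + c(1, 8)*J = 27 - 1/2*8*(-5/3) = 27 - 4*(-5/3) = 27 + 20/3 = 101/3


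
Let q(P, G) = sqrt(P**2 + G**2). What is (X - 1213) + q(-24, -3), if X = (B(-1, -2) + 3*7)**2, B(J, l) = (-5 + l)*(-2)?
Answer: 12 + 3*sqrt(65) ≈ 36.187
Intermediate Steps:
B(J, l) = 10 - 2*l
q(P, G) = sqrt(G**2 + P**2)
X = 1225 (X = ((10 - 2*(-2)) + 3*7)**2 = ((10 + 4) + 21)**2 = (14 + 21)**2 = 35**2 = 1225)
(X - 1213) + q(-24, -3) = (1225 - 1213) + sqrt((-3)**2 + (-24)**2) = 12 + sqrt(9 + 576) = 12 + sqrt(585) = 12 + 3*sqrt(65)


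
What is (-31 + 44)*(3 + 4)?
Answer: 91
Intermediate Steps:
(-31 + 44)*(3 + 4) = 13*7 = 91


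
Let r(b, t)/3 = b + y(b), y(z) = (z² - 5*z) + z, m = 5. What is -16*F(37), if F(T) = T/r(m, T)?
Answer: -296/15 ≈ -19.733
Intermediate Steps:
y(z) = z² - 4*z
r(b, t) = 3*b + 3*b*(-4 + b) (r(b, t) = 3*(b + b*(-4 + b)) = 3*b + 3*b*(-4 + b))
F(T) = T/30 (F(T) = T/((3*5*(-3 + 5))) = T/((3*5*2)) = T/30)
-16*F(37) = -8*37/15 = -16*37/30 = -296/15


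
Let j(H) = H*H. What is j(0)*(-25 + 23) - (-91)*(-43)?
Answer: -3913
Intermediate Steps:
j(H) = H**2
j(0)*(-25 + 23) - (-91)*(-43) = 0**2*(-25 + 23) - (-91)*(-43) = 0*(-2) - 1*3913 = 0 - 3913 = -3913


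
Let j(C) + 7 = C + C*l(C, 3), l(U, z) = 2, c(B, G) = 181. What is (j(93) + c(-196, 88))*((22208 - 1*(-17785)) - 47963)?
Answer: -3610410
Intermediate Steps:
j(C) = -7 + 3*C (j(C) = -7 + (C + C*2) = -7 + (C + 2*C) = -7 + 3*C)
(j(93) + c(-196, 88))*((22208 - 1*(-17785)) - 47963) = ((-7 + 3*93) + 181)*((22208 - 1*(-17785)) - 47963) = ((-7 + 279) + 181)*((22208 + 17785) - 47963) = (272 + 181)*(39993 - 47963) = 453*(-7970) = -3610410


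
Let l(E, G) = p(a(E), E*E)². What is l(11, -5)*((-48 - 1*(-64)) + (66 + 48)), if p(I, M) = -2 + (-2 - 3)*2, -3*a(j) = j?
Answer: 18720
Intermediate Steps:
a(j) = -j/3
p(I, M) = -12 (p(I, M) = -2 - 5*2 = -2 - 10 = -12)
l(E, G) = 144 (l(E, G) = (-12)² = 144)
l(11, -5)*((-48 - 1*(-64)) + (66 + 48)) = 144*((-48 - 1*(-64)) + (66 + 48)) = 144*((-48 + 64) + 114) = 144*(16 + 114) = 144*130 = 18720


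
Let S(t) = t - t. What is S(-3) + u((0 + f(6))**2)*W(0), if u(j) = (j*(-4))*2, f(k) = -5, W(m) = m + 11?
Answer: -2200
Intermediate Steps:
W(m) = 11 + m
S(t) = 0
u(j) = -8*j (u(j) = -4*j*2 = -8*j)
S(-3) + u((0 + f(6))**2)*W(0) = 0 + (-8*(0 - 5)**2)*(11 + 0) = 0 - 8*(-5)**2*11 = 0 - 8*25*11 = 0 - 200*11 = 0 - 2200 = -2200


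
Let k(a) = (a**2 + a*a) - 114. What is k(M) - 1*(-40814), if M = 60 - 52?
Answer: 40828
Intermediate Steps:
M = 8
k(a) = -114 + 2*a**2 (k(a) = (a**2 + a**2) - 114 = 2*a**2 - 114 = -114 + 2*a**2)
k(M) - 1*(-40814) = (-114 + 2*8**2) - 1*(-40814) = (-114 + 2*64) + 40814 = (-114 + 128) + 40814 = 14 + 40814 = 40828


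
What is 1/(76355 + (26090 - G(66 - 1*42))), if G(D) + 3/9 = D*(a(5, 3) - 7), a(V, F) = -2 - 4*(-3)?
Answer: 3/307120 ≈ 9.7682e-6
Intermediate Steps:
a(V, F) = 10 (a(V, F) = -2 + 12 = 10)
G(D) = -⅓ + 3*D (G(D) = -⅓ + D*(10 - 7) = -⅓ + D*3 = -⅓ + 3*D)
1/(76355 + (26090 - G(66 - 1*42))) = 1/(76355 + (26090 - (-⅓ + 3*(66 - 1*42)))) = 1/(76355 + (26090 - (-⅓ + 3*(66 - 42)))) = 1/(76355 + (26090 - (-⅓ + 3*24))) = 1/(76355 + (26090 - (-⅓ + 72))) = 1/(76355 + (26090 - 1*215/3)) = 1/(76355 + (26090 - 215/3)) = 1/(76355 + 78055/3) = 1/(307120/3) = 3/307120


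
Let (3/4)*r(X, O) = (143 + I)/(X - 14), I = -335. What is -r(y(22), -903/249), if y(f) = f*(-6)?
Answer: -128/73 ≈ -1.7534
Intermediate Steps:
y(f) = -6*f
r(X, O) = -256/(-14 + X) (r(X, O) = 4*((143 - 335)/(X - 14))/3 = 4*(-192/(-14 + X))/3 = -256/(-14 + X))
-r(y(22), -903/249) = -(-256)/(-14 - 6*22) = -(-256)/(-14 - 132) = -(-256)/(-146) = -(-256)*(-1)/146 = -1*128/73 = -128/73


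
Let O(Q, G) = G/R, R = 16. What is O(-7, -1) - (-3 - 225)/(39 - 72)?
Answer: -1227/176 ≈ -6.9716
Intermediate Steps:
O(Q, G) = G/16
O(-7, -1) - (-3 - 225)/(39 - 72) = (1/16)*(-1) - (-3 - 225)/(39 - 72) = -1/16 - (-228)/(-33) = -1/16 - (-228)*(-1)/33 = -1/16 - 1*76/11 = -1/16 - 76/11 = -1227/176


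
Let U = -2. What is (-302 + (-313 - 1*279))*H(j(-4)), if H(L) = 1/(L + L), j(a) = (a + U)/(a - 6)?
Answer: -745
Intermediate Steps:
j(a) = (-2 + a)/(-6 + a) (j(a) = (a - 2)/(a - 6) = (-2 + a)/(-6 + a))
H(L) = 1/(2*L)
(-302 + (-313 - 1*279))*H(j(-4)) = (-302 + (-313 - 1*279))*(1/(2*(((-2 - 4)/(-6 - 4))))) = (-302 + (-313 - 279))*(1/(2*((-6/(-10))))) = (-302 - 592)*(1/(2*((-1/10*(-6))))) = -447/3/5 = -447*5/3 = -894*5/6 = -745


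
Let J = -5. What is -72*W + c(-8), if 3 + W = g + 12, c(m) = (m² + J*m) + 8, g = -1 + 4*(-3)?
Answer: 400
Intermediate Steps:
g = -13 (g = -1 - 12 = -13)
c(m) = 8 + m² - 5*m (c(m) = (m² - 5*m) + 8 = 8 + m² - 5*m)
W = -4 (W = -3 + (-13 + 12) = -3 - 1 = -4)
-72*W + c(-8) = -72*(-4) + (8 + (-8)² - 5*(-8)) = 288 + (8 + 64 + 40) = 288 + 112 = 400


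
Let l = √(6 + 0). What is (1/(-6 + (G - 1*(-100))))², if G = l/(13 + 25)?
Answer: 1444/(3572 + √6)² ≈ 0.00011302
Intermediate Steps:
l = √6 ≈ 2.4495
G = √6/38 (G = √6/(13 + 25) = √6/38 ≈ 0.064460)
(1/(-6 + (G - 1*(-100))))² = (1/(-6 + (√6/38 - 1*(-100))))² = (1/(-6 + (√6/38 + 100)))² = (1/(-6 + (100 + √6/38)))² = (1/(94 + √6/38))² = (94 + √6/38)⁻²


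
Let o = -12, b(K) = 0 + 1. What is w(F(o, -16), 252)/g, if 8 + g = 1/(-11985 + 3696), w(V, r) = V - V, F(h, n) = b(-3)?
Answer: 0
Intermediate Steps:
b(K) = 1
F(h, n) = 1
w(V, r) = 0
g = -66313/8289 (g = -8 + 1/(-11985 + 3696) = -8 + 1/(-8289) = -8 - 1/8289 = -66313/8289 ≈ -8.0001)
w(F(o, -16), 252)/g = 0/(-66313/8289) = 0*(-8289/66313) = 0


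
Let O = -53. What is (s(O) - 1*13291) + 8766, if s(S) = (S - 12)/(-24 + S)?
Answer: -348360/77 ≈ -4524.2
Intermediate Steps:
s(S) = (-12 + S)/(-24 + S)
(s(O) - 1*13291) + 8766 = ((-12 - 53)/(-24 - 53) - 1*13291) + 8766 = (-65/(-77) - 13291) + 8766 = (-1/77*(-65) - 13291) + 8766 = (65/77 - 13291) + 8766 = -1023342/77 + 8766 = -348360/77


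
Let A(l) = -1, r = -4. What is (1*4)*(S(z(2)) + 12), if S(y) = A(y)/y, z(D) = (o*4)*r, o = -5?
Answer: 959/20 ≈ 47.950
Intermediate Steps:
z(D) = 80 (z(D) = -5*4*(-4) = -20*(-4) = 80)
S(y) = -1/y
(1*4)*(S(z(2)) + 12) = (1*4)*(-1/80 + 12) = 4*(-1*1/80 + 12) = 4*(-1/80 + 12) = 4*(959/80) = 959/20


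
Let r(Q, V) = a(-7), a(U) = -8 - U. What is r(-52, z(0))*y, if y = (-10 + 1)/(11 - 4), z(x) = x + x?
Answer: 9/7 ≈ 1.2857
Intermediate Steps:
z(x) = 2*x
y = -9/7 ≈ -1.2857
r(Q, V) = -1 (r(Q, V) = -8 - 1*(-7) = -8 + 7 = -1)
r(-52, z(0))*y = -1*(-9/7) = 9/7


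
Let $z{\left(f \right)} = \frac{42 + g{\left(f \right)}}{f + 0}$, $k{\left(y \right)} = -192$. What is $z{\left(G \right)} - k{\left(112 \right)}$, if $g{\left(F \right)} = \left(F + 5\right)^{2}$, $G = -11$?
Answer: $\frac{2034}{11} \approx 184.91$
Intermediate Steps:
$g{\left(F \right)} = \left(5 + F\right)^{2}$
$z{\left(f \right)} = \frac{42 + \left(5 + f\right)^{2}}{f}$ ($z{\left(f \right)} = \frac{42 + \left(5 + f\right)^{2}}{f + 0} = \frac{42 + \left(5 + f\right)^{2}}{f}$)
$z{\left(G \right)} - k{\left(112 \right)} = \frac{42 + \left(5 - 11\right)^{2}}{-11} - -192 = - \frac{42 + \left(-6\right)^{2}}{11} + 192 = - \frac{42 + 36}{11} + 192 = \left(- \frac{1}{11}\right) 78 + 192 = - \frac{78}{11} + 192 = \frac{2034}{11}$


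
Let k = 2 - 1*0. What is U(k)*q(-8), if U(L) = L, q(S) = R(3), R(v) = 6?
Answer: 12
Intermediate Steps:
q(S) = 6
k = 2 (k = 2 + 0 = 2)
U(k)*q(-8) = 2*6 = 12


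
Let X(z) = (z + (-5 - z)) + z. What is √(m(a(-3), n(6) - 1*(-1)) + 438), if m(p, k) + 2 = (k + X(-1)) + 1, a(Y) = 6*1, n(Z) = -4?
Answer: 2*√107 ≈ 20.688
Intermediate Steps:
a(Y) = 6
X(z) = -5 + z
m(p, k) = -7 + k (m(p, k) = -2 + ((k + (-5 - 1)) + 1) = -2 + ((k - 6) + 1) = -2 + ((-6 + k) + 1) = -2 + (-5 + k) = -7 + k)
√(m(a(-3), n(6) - 1*(-1)) + 438) = √((-7 + (-4 - 1*(-1))) + 438) = √((-7 + (-4 + 1)) + 438) = √((-7 - 3) + 438) = √(-10 + 438) = √428 = 2*√107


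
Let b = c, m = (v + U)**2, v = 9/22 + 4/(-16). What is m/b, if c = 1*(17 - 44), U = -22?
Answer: -923521/52272 ≈ -17.668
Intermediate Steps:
v = 7/44 (v = 9*(1/22) + 4*(-1/16) = 9/22 - 1/4 = 7/44 ≈ 0.15909)
c = -27 (c = 1*(-27) = -27)
m = 923521/1936 (m = (7/44 - 22)**2 = (-961/44)**2 = 923521/1936 ≈ 477.03)
b = -27
m/b = (923521/1936)/(-27) = (923521/1936)*(-1/27) = -923521/52272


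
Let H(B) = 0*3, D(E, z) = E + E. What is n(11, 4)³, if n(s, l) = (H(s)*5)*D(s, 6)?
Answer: 0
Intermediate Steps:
D(E, z) = 2*E
H(B) = 0
n(s, l) = 0 (n(s, l) = (0*5)*(2*s) = 0*(2*s) = 0)
n(11, 4)³ = 0³ = 0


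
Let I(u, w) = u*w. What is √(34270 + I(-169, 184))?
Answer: 23*√6 ≈ 56.338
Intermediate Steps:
√(34270 + I(-169, 184)) = √(34270 - 169*184) = √(34270 - 31096) = √3174 = 23*√6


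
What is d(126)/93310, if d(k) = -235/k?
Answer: -47/2351412 ≈ -1.9988e-5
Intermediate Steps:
d(126)/93310 = -235/126/93310 = -235*1/126*(1/93310) = -235/126*1/93310 = -47/2351412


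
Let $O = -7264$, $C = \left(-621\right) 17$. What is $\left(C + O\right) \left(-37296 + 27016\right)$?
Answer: $183199880$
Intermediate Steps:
$C = -10557$
$\left(C + O\right) \left(-37296 + 27016\right) = \left(-10557 - 7264\right) \left(-37296 + 27016\right) = \left(-17821\right) \left(-10280\right) = 183199880$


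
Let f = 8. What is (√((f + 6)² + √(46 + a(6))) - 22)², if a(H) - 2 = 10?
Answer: (22 - √(196 + √58))² ≈ 59.762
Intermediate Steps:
a(H) = 12 (a(H) = 2 + 10 = 12)
(√((f + 6)² + √(46 + a(6))) - 22)² = (√((8 + 6)² + √(46 + 12)) - 22)² = (√(14² + √58) - 22)² = (√(196 + √58) - 22)² = (-22 + √(196 + √58))²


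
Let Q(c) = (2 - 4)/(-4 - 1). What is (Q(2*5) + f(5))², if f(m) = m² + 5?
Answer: 23104/25 ≈ 924.16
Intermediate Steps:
f(m) = 5 + m²
Q(c) = ⅖ (Q(c) = -2/(-5) = -2*(-⅕) = ⅖)
(Q(2*5) + f(5))² = (⅖ + (5 + 5²))² = (⅖ + (5 + 25))² = (⅖ + 30)² = (152/5)² = 23104/25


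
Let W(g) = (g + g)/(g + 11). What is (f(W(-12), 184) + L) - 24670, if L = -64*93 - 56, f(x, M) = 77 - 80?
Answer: -30681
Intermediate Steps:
W(g) = 2*g/(11 + g) (W(g) = (2*g)/(11 + g) = 2*g/(11 + g))
f(x, M) = -3
L = -6008 (L = -5952 - 56 = -6008)
(f(W(-12), 184) + L) - 24670 = (-3 - 6008) - 24670 = -6011 - 24670 = -30681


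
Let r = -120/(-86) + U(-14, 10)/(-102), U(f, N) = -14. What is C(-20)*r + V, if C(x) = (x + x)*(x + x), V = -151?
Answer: 5046457/2193 ≈ 2301.2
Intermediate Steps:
r = 3361/2193 (r = -120/(-86) - 14/(-102) = -120*(-1/86) - 14*(-1/102) = 60/43 + 7/51 = 3361/2193 ≈ 1.5326)
C(x) = 4*x² (C(x) = (2*x)*(2*x) = 4*x²)
C(-20)*r + V = (4*(-20)²)*(3361/2193) - 151 = (4*400)*(3361/2193) - 151 = 1600*(3361/2193) - 151 = 5377600/2193 - 151 = 5046457/2193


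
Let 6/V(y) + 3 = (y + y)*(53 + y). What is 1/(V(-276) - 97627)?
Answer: -41031/4005733435 ≈ -1.0243e-5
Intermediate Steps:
V(y) = 6/(-3 + 2*y*(53 + y)) (V(y) = 6/(-3 + (y + y)*(53 + y)) = 6/(-3 + (2*y)*(53 + y)) = 6/(-3 + 2*y*(53 + y)))
1/(V(-276) - 97627) = 1/(6/(-3 + 2*(-276)² + 106*(-276)) - 97627) = 1/(6/(-3 + 2*76176 - 29256) - 97627) = 1/(6/(-3 + 152352 - 29256) - 97627) = 1/(6/123093 - 97627) = 1/(6*(1/123093) - 97627) = 1/(2/41031 - 97627) = 1/(-4005733435/41031) = -41031/4005733435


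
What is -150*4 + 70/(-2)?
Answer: -635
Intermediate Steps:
-150*4 + 70/(-2) = -600 + 70*(-1/2) = -600 - 35 = -635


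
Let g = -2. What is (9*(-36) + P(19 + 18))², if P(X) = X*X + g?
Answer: 1087849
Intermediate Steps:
P(X) = -2 + X² (P(X) = X*X - 2 = X² - 2 = -2 + X²)
(9*(-36) + P(19 + 18))² = (9*(-36) + (-2 + (19 + 18)²))² = (-324 + (-2 + 37²))² = (-324 + (-2 + 1369))² = (-324 + 1367)² = 1043² = 1087849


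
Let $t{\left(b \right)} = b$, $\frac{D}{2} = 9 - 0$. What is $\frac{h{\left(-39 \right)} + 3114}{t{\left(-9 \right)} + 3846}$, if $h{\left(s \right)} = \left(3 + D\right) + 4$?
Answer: $\frac{3139}{3837} \approx 0.81809$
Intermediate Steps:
$D = 18$ ($D = 2 \left(9 - 0\right) = 2 \left(9 + 0\right) = 2 \cdot 9 = 18$)
$h{\left(s \right)} = 25$ ($h{\left(s \right)} = \left(3 + 18\right) + 4 = 21 + 4 = 25$)
$\frac{h{\left(-39 \right)} + 3114}{t{\left(-9 \right)} + 3846} = \frac{25 + 3114}{-9 + 3846} = \frac{3139}{3837}$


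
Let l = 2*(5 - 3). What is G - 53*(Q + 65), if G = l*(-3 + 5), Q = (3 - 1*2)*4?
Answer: -3649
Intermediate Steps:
Q = 4 (Q = (3 - 2)*4 = 1*4 = 4)
l = 4 (l = 2*2 = 4)
G = 8 (G = 4*(-3 + 5) = 4*2 = 8)
G - 53*(Q + 65) = 8 - 53*(4 + 65) = 8 - 53*69 = 8 - 3657 = -3649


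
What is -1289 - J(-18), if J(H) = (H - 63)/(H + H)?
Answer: -5165/4 ≈ -1291.3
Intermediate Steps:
J(H) = (-63 + H)/(2*H) (J(H) = (-63 + H)/((2*H)) = (-63 + H)*(1/(2*H)) = (-63 + H)/(2*H))
-1289 - J(-18) = -1289 - (-63 - 18)/(2*(-18)) = -1289 - (-1)*(-81)/(2*18) = -1289 - 1*9/4 = -1289 - 9/4 = -5165/4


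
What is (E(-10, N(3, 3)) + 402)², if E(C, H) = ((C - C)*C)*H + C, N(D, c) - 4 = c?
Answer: 153664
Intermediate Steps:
N(D, c) = 4 + c
E(C, H) = C (E(C, H) = (0*C)*H + C = 0*H + C = 0 + C = C)
(E(-10, N(3, 3)) + 402)² = (-10 + 402)² = 392² = 153664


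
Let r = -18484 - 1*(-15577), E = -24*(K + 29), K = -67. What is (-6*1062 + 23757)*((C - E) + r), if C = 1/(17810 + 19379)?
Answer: -2469100974150/37189 ≈ -6.6393e+7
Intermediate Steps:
E = 912 (E = -24*(-67 + 29) = -24*(-38) = 912)
C = 1/37189 ≈ 2.6890e-5
r = -2907 (r = -18484 + 15577 = -2907)
(-6*1062 + 23757)*((C - E) + r) = (-6*1062 + 23757)*((1/37189 - 1*912) - 2907) = (-6372 + 23757)*((1/37189 - 912) - 2907) = 17385*(-33916367/37189 - 2907) = 17385*(-142024790/37189) = -2469100974150/37189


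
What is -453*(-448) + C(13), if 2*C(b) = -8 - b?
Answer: 405867/2 ≈ 2.0293e+5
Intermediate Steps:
C(b) = -4 - b/2 (C(b) = (-8 - b)/2 = -4 - b/2)
-453*(-448) + C(13) = -453*(-448) + (-4 - ½*13) = 202944 + (-4 - 13/2) = 202944 - 21/2 = 405867/2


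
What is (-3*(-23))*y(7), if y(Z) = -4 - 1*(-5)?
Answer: 69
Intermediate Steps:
y(Z) = 1 (y(Z) = -4 + 5 = 1)
(-3*(-23))*y(7) = -3*(-23)*1 = 69*1 = 69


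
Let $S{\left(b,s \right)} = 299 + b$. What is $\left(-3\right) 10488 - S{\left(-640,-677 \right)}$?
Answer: $-31123$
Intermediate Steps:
$\left(-3\right) 10488 - S{\left(-640,-677 \right)} = \left(-3\right) 10488 - \left(299 - 640\right) = -31464 - -341 = -31464 + 341 = -31123$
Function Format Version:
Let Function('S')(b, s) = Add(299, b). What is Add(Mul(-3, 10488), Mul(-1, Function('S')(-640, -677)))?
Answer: -31123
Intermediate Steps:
Add(Mul(-3, 10488), Mul(-1, Function('S')(-640, -677))) = Add(Mul(-3, 10488), Mul(-1, Add(299, -640))) = Add(-31464, Mul(-1, -341)) = Add(-31464, 341) = -31123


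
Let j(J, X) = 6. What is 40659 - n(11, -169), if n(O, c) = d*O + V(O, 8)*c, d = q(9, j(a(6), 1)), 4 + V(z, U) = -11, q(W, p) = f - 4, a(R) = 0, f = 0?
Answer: 38168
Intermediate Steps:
q(W, p) = -4 (q(W, p) = 0 - 4 = -4)
V(z, U) = -15 (V(z, U) = -4 - 11 = -15)
d = -4
n(O, c) = -15*c - 4*O (n(O, c) = -4*O - 15*c = -15*c - 4*O)
40659 - n(11, -169) = 40659 - (-15*(-169) - 4*11) = 40659 - (2535 - 44) = 40659 - 1*2491 = 40659 - 2491 = 38168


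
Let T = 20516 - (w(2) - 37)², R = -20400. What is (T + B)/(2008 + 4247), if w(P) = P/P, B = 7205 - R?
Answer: 9365/1251 ≈ 7.4860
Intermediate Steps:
B = 27605 (B = 7205 - 1*(-20400) = 7205 + 20400 = 27605)
w(P) = 1
T = 19220 (T = 20516 - (1 - 37)² = 20516 - 1*(-36)² = 20516 - 1*1296 = 20516 - 1296 = 19220)
(T + B)/(2008 + 4247) = (19220 + 27605)/(2008 + 4247) = 46825/6255 = 46825*(1/6255) = 9365/1251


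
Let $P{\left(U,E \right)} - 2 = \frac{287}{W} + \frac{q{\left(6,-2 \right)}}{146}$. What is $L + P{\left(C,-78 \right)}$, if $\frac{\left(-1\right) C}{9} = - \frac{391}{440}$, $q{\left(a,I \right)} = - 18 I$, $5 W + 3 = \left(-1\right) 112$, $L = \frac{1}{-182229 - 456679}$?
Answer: $- \frac{10975802211}{1072726532} \approx -10.232$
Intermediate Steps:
$L = - \frac{1}{638908}$ ($L = \frac{1}{-638908} = - \frac{1}{638908} \approx -1.5652 \cdot 10^{-6}$)
$W = -23$ ($W = - \frac{3}{5} + \frac{\left(-1\right) 112}{5} = - \frac{3}{5} + \frac{1}{5} \left(-112\right) = - \frac{3}{5} - \frac{112}{5} = -23$)
$C = \frac{3519}{440}$ ($C = - 9 \left(- \frac{391}{440}\right) = - 9 \left(\left(-391\right) \frac{1}{440}\right) = \left(-9\right) \left(- \frac{391}{440}\right) = \frac{3519}{440} \approx 7.9977$)
$P{\left(U,E \right)} = - \frac{17179}{1679}$ ($P{\left(U,E \right)} = 2 + \left(\frac{287}{-23} + \frac{\left(-18\right) \left(-2\right)}{146}\right) = 2 + \left(287 \left(- \frac{1}{23}\right) + 36 \cdot \frac{1}{146}\right) = 2 + \left(- \frac{287}{23} + \frac{18}{73}\right) = 2 - \frac{20537}{1679} = - \frac{17179}{1679}$)
$L + P{\left(C,-78 \right)} = - \frac{1}{638908} - \frac{17179}{1679} = - \frac{10975802211}{1072726532}$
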